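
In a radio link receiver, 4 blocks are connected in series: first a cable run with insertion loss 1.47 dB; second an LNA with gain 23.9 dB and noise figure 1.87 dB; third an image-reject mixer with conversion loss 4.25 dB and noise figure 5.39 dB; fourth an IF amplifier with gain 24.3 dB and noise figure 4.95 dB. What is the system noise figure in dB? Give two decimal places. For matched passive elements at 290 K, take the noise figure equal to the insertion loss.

Convert to linear (a loss of L dB is a gain of −L dB): F_i = 10^(NF_i/10), G_i = 10^(G_i,dB/10)
  Stage 1: F_1 = 10^(1.47/10) = 1.403, G_1 = 10^(−1.47/10) = 0.7129
  Stage 2: F_2 = 10^(1.87/10) = 1.538, G_2 = 10^(23.9/10) = 245.5
  Stage 3: F_3 = 10^(5.39/10) = 3.459, G_3 = 10^(−4.25/10) = 0.3758
  Stage 4: F_4 = 10^(4.95/10) = 3.126, G_4 = 10^(24.3/10) = 269.2
Friis cascade:
  F = 1.403 + (1.538 − 1)/0.7129 + (3.459 − 1)/175.0 + (3.126 − 1)/65.77 = 2.204
NF = 10 log₁₀(2.204) = 3.43 dB

3.43 dB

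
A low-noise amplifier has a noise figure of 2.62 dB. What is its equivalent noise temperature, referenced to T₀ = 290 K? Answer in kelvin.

240 K

F = 10^(2.62/10) = 1.8281
T_e = (F − 1)·T₀ = (1.8281 − 1) × 290 = 240 K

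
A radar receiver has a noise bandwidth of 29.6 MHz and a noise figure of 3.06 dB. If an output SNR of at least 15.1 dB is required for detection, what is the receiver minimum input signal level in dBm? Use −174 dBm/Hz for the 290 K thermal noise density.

Sensitivity = −174 + 10 log₁₀(B) + NF + SNR_min
= −174 + 74.71 + 3.06 + 15.1
= −81.13 dBm → −81.1 dBm

−81.1 dBm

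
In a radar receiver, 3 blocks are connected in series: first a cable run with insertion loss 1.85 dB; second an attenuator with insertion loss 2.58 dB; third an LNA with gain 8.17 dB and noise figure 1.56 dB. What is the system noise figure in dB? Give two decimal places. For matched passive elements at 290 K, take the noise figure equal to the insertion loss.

5.99 dB

Convert to linear (a loss of L dB is a gain of −L dB): F_i = 10^(NF_i/10), G_i = 10^(G_i,dB/10)
  Stage 1: F_1 = 10^(1.85/10) = 1.531, G_1 = 10^(−1.85/10) = 0.6531
  Stage 2: F_2 = 10^(2.58/10) = 1.811, G_2 = 10^(−2.58/10) = 0.5521
  Stage 3: F_3 = 10^(1.56/10) = 1.432, G_3 = 10^(8.17/10) = 6.561
Friis cascade:
  F = 1.531 + (1.811 − 1)/0.6531 + (1.432 − 1)/0.3606 = 3.972
NF = 10 log₁₀(3.972) = 5.99 dB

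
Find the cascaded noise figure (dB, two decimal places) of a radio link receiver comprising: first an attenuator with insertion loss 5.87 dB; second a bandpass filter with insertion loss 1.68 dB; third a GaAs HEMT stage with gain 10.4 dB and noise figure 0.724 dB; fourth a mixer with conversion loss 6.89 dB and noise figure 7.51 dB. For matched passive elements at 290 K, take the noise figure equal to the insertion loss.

9.60 dB

Convert to linear (a loss of L dB is a gain of −L dB): F_i = 10^(NF_i/10), G_i = 10^(G_i,dB/10)
  Stage 1: F_1 = 10^(5.87/10) = 3.864, G_1 = 10^(−5.87/10) = 0.2588
  Stage 2: F_2 = 10^(1.68/10) = 1.472, G_2 = 10^(−1.68/10) = 0.6792
  Stage 3: F_3 = 10^(0.724/10) = 1.181, G_3 = 10^(10.4/10) = 10.96
  Stage 4: F_4 = 10^(7.51/10) = 5.636, G_4 = 10^(−6.89/10) = 0.2046
Friis cascade:
  F = 3.864 + (1.472 − 1)/0.2588 + (1.181 − 1)/0.1758 + (5.636 − 1)/1.928 = 9.126
NF = 10 log₁₀(9.126) = 9.60 dB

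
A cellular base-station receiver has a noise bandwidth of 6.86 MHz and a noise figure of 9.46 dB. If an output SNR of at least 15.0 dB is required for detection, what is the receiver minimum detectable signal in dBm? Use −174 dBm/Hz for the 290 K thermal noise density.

−81.2 dBm

Sensitivity = −174 + 10 log₁₀(B) + NF + SNR_min
= −174 + 68.36 + 9.46 + 15.0
= −81.18 dBm → −81.2 dBm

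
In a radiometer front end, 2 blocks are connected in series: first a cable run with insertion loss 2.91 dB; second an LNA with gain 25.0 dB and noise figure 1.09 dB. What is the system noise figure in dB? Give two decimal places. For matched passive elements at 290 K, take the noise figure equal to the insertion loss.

4.00 dB

Convert to linear (a loss of L dB is a gain of −L dB): F_i = 10^(NF_i/10), G_i = 10^(G_i,dB/10)
  Stage 1: F_1 = 10^(2.91/10) = 1.954, G_1 = 10^(−2.91/10) = 0.5117
  Stage 2: F_2 = 10^(1.09/10) = 1.285, G_2 = 10^(25.0/10) = 316.2
Friis cascade:
  F = 1.954 + (1.285 − 1)/0.5117 = 2.512
NF = 10 log₁₀(2.512) = 4.00 dB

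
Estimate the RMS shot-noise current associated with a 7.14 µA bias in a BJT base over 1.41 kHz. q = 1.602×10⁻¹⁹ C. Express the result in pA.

56.8 pA

I_n = √(2qI·B)
2qI·B = 2 × 1.602×10⁻¹⁹ × 7.14×10⁻⁶ × 1.41×10³ = 3.23×10⁻²¹ A²
I_n = √(3.23×10⁻²¹) = 5.68×10⁻¹¹ A = 56.8 pA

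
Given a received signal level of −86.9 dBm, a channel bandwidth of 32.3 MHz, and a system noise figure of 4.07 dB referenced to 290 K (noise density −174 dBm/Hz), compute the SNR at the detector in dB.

7.9 dB

Noise floor: N = −174 + 10 log₁₀(B) + NF
10 log₁₀(3.23×10⁷) = 75.09 dB
N = −174 + 75.09 + 4.07 = −94.84 dBm
SNR = P_sig − N = −86.9 − (−94.84) = 7.94 dB → 7.9 dB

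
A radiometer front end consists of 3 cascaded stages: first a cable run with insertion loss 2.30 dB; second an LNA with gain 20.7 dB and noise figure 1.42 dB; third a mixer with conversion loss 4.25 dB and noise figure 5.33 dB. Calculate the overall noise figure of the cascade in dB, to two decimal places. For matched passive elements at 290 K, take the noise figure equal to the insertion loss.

3.78 dB

Convert to linear (a loss of L dB is a gain of −L dB): F_i = 10^(NF_i/10), G_i = 10^(G_i,dB/10)
  Stage 1: F_1 = 10^(2.30/10) = 1.698, G_1 = 10^(−2.30/10) = 0.5888
  Stage 2: F_2 = 10^(1.42/10) = 1.387, G_2 = 10^(20.7/10) = 117.5
  Stage 3: F_3 = 10^(5.33/10) = 3.412, G_3 = 10^(−4.25/10) = 0.3758
Friis cascade:
  F = 1.698 + (1.387 − 1)/0.5888 + (3.412 − 1)/69.18 = 2.390
NF = 10 log₁₀(2.390) = 3.78 dB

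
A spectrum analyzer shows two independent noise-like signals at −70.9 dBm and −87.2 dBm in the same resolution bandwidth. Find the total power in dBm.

Convert to linear, add, convert back:
P₁ = 8.13×10⁻¹¹ W, P₂ = 1.91×10⁻¹² W
P_tot = 8.32×10⁻¹¹ W → 10 log₁₀(P_tot / 10⁻³) = −70.8 dBm

−70.8 dBm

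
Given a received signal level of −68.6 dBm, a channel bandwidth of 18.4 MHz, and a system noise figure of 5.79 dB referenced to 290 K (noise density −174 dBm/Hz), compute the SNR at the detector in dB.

27.0 dB

Noise floor: N = −174 + 10 log₁₀(B) + NF
10 log₁₀(1.84×10⁷) = 72.65 dB
N = −174 + 72.65 + 5.79 = −95.56 dBm
SNR = P_sig − N = −68.6 − (−95.56) = 26.96 dB → 27.0 dB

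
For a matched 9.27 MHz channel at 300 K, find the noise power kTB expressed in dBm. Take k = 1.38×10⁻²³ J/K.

P_n = kTB = 1.38×10⁻²³ × 300 × 9.27×10⁶ = 3.84×10⁻¹⁴ W
In dBm: 10 log₁₀(3.84×10⁻¹⁴ / 10⁻³) = −104.2 dBm

−104.2 dBm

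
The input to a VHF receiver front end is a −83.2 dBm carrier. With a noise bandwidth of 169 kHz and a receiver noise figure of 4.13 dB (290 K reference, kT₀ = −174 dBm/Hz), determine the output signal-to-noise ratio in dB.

Noise floor: N = −174 + 10 log₁₀(B) + NF
10 log₁₀(1.69×10⁵) = 52.28 dB
N = −174 + 52.28 + 4.13 = −117.59 dBm
SNR = P_sig − N = −83.2 − (−117.59) = 34.39 dB → 34.4 dB

34.4 dB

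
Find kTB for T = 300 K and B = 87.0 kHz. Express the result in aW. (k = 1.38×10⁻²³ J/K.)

360 aW

P_n = kTB = 1.38×10⁻²³ × 300 × 8.70×10⁴ = 3.60×10⁻¹⁶ W = 360 aW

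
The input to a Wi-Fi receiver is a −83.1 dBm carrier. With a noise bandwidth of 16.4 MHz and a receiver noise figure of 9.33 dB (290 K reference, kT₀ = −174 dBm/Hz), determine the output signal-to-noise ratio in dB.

9.4 dB

Noise floor: N = −174 + 10 log₁₀(B) + NF
10 log₁₀(1.64×10⁷) = 72.15 dB
N = −174 + 72.15 + 9.33 = −92.52 dBm
SNR = P_sig − N = −83.1 − (−92.52) = 9.42 dB → 9.4 dB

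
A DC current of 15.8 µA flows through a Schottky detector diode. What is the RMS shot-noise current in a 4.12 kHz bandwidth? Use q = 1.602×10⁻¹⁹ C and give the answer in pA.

I_n = √(2qI·B)
2qI·B = 2 × 1.602×10⁻¹⁹ × 1.58×10⁻⁵ × 4.12×10³ = 2.09×10⁻²⁰ A²
I_n = √(2.09×10⁻²⁰) = 1.44×10⁻¹⁰ A = 144 pA

144 pA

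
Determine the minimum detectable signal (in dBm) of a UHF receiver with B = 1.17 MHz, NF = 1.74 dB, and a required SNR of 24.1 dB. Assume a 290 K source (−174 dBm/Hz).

Sensitivity = −174 + 10 log₁₀(B) + NF + SNR_min
= −174 + 60.68 + 1.74 + 24.1
= −87.48 dBm → −87.5 dBm

−87.5 dBm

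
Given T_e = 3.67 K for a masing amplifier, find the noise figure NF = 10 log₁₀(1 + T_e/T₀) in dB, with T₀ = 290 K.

F = 1 + T_e/T₀ = 1 + 3.67/290 = 1.01266
NF = 10 log₁₀(1.01266) = 0.055 dB

0.055 dB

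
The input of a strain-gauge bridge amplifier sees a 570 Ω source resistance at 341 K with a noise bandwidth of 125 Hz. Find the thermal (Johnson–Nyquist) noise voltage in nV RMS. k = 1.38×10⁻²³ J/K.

36.6 nV

V_n = √(4kTRB)
4kTRB = 4 × 1.38×10⁻²³ × 341 × 5.70×10² × 1.25×10² = 1.34×10⁻¹⁵ V²
V_n = √(1.34×10⁻¹⁵) = 3.66×10⁻⁸ V = 36.6 nV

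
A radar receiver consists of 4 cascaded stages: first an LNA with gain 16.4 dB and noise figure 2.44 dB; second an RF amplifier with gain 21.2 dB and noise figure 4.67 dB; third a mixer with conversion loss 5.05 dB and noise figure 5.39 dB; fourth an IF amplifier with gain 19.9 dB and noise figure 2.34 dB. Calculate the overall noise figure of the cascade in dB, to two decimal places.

Convert to linear (a loss of L dB is a gain of −L dB): F_i = 10^(NF_i/10), G_i = 10^(G_i,dB/10)
  Stage 1: F_1 = 10^(2.44/10) = 1.754, G_1 = 10^(16.4/10) = 43.65
  Stage 2: F_2 = 10^(4.67/10) = 2.931, G_2 = 10^(21.2/10) = 131.8
  Stage 3: F_3 = 10^(5.39/10) = 3.459, G_3 = 10^(−5.05/10) = 0.3126
  Stage 4: F_4 = 10^(2.34/10) = 1.714, G_4 = 10^(19.9/10) = 97.72
Friis cascade:
  F = 1.754 + (2.931 − 1)/43.65 + (3.459 − 1)/5754 + (1.714 − 1)/1799 = 1.799
NF = 10 log₁₀(1.799) = 2.55 dB

2.55 dB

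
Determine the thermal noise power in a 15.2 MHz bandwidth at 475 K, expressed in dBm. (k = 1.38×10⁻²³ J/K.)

P_n = kTB = 1.38×10⁻²³ × 475 × 1.52×10⁷ = 9.96×10⁻¹⁴ W
In dBm: 10 log₁₀(9.96×10⁻¹⁴ / 10⁻³) = −100.0 dBm

−100.0 dBm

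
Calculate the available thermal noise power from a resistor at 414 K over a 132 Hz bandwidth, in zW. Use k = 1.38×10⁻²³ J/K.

P_n = kTB = 1.38×10⁻²³ × 414 × 1.32×10² = 7.54×10⁻¹⁹ W = 754 zW

754 zW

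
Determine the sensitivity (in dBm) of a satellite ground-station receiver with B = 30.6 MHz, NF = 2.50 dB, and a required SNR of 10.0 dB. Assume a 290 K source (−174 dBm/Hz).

−86.6 dBm

Sensitivity = −174 + 10 log₁₀(B) + NF + SNR_min
= −174 + 74.86 + 2.50 + 10.0
= −86.64 dBm → −86.6 dBm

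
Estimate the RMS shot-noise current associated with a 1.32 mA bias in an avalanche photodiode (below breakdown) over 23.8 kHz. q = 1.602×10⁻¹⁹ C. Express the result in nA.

3.17 nA

I_n = √(2qI·B)
2qI·B = 2 × 1.602×10⁻¹⁹ × 1.32×10⁻³ × 2.38×10⁴ = 1.01×10⁻¹⁷ A²
I_n = √(1.01×10⁻¹⁷) = 3.17×10⁻⁹ A = 3.17 nA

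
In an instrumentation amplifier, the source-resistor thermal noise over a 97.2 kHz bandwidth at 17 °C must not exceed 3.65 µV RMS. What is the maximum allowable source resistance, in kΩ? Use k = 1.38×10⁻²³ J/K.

8.56 kΩ

T = 17 °C + 273.15 = 290.15 K
Johnson–Nyquist: V_n = √(4kTRB) ⇒ R = V_n² / (4kTB)
4kTB = 4 × 1.38×10⁻²³ × 290.15 × 9.72×10⁴ = 1.56×10⁻¹⁵
R = (3.65×10⁻⁶)² / 1.56×10⁻¹⁵ = 8.56×10³ Ω = 8.56 kΩ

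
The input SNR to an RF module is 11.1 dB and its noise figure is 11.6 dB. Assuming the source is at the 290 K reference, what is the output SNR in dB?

−0.5 dB

By definition F = SNR_in/SNR_out, so in dB: SNR_out = SNR_in − NF
SNR_out = 11.1 − 11.6 = −0.5 dB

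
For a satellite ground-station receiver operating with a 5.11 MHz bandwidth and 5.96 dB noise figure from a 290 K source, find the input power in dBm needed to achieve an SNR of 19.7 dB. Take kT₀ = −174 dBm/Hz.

−81.3 dBm

Sensitivity = −174 + 10 log₁₀(B) + NF + SNR_min
= −174 + 67.08 + 5.96 + 19.7
= −81.26 dBm → −81.3 dBm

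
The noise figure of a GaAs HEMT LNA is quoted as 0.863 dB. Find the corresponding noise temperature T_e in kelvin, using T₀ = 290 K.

63.8 K

F = 10^(0.863/10) = 1.21983
T_e = (F − 1)·T₀ = (1.21983 − 1) × 290 = 63.8 K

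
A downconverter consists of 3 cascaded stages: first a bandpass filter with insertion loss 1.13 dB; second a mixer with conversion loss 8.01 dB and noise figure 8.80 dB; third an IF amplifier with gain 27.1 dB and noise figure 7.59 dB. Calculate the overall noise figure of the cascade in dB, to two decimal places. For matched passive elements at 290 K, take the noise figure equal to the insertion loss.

Convert to linear (a loss of L dB is a gain of −L dB): F_i = 10^(NF_i/10), G_i = 10^(G_i,dB/10)
  Stage 1: F_1 = 10^(1.13/10) = 1.297, G_1 = 10^(−1.13/10) = 0.7709
  Stage 2: F_2 = 10^(8.80/10) = 7.586, G_2 = 10^(−8.01/10) = 0.1581
  Stage 3: F_3 = 10^(7.59/10) = 5.741, G_3 = 10^(27.1/10) = 512.9
Friis cascade:
  F = 1.297 + (7.586 − 1)/0.7709 + (5.741 − 1)/0.1219 = 48.73
NF = 10 log₁₀(48.73) = 16.88 dB

16.88 dB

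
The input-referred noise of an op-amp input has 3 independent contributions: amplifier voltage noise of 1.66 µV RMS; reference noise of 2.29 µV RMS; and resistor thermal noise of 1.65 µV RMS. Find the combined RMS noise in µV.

Uncorrelated sources add in power (mean-square): V_tot = √(ΣV_i²)
V_tot = √[(1.66×10⁻⁶)² + (2.29×10⁻⁶)² + (1.65×10⁻⁶)²] = 3.27×10⁻⁶ V = 3.27 µV

3.27 µV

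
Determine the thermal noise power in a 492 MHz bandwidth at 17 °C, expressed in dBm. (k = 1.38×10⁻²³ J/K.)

T = 17 °C + 273.15 = 290.15 K
P_n = kTB = 1.38×10⁻²³ × 290.15 × 4.92×10⁸ = 1.97×10⁻¹² W
In dBm: 10 log₁₀(1.97×10⁻¹² / 10⁻³) = −87.1 dBm

−87.1 dBm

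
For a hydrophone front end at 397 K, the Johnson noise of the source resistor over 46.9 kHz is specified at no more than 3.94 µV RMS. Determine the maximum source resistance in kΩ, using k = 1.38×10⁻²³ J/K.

Johnson–Nyquist: V_n = √(4kTRB) ⇒ R = V_n² / (4kTB)
4kTB = 4 × 1.38×10⁻²³ × 397 × 4.69×10⁴ = 1.03×10⁻¹⁵
R = (3.94×10⁻⁶)² / 1.03×10⁻¹⁵ = 1.51×10⁴ Ω = 15.1 kΩ

15.1 kΩ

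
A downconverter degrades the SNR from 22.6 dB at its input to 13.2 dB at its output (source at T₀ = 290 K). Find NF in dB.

NF (dB) = SNR_in(dB) − SNR_out(dB) when the source is at T₀
NF = 22.6 − 13.2 = 9.4 dB

9.4 dB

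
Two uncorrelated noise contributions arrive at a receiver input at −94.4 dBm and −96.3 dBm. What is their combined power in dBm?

−92.2 dBm

Convert to linear, add, convert back:
P₁ = 3.63×10⁻¹³ W, P₂ = 2.34×10⁻¹³ W
P_tot = 5.98×10⁻¹³ W → 10 log₁₀(P_tot / 10⁻³) = −92.2 dBm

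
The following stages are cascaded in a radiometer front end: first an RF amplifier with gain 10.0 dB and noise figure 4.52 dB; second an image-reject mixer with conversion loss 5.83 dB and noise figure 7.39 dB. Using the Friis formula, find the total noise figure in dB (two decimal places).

Convert to linear (a loss of L dB is a gain of −L dB): F_i = 10^(NF_i/10), G_i = 10^(G_i,dB/10)
  Stage 1: F_1 = 10^(4.52/10) = 2.831, G_1 = 10^(10.0/10) = 10.00
  Stage 2: F_2 = 10^(7.39/10) = 5.483, G_2 = 10^(−5.83/10) = 0.2612
Friis cascade:
  F = 2.831 + (5.483 − 1)/10.00 = 3.280
NF = 10 log₁₀(3.280) = 5.16 dB

5.16 dB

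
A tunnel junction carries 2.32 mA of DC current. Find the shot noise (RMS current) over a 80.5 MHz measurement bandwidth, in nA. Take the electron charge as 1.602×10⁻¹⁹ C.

I_n = √(2qI·B)
2qI·B = 2 × 1.602×10⁻¹⁹ × 2.32×10⁻³ × 8.05×10⁷ = 5.98×10⁻¹⁴ A²
I_n = √(5.98×10⁻¹⁴) = 2.45×10⁻⁷ A = 245 nA

245 nA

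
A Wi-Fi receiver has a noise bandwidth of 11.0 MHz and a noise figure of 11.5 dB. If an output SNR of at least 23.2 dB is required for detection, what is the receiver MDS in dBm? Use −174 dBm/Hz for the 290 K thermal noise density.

−68.9 dBm

Sensitivity = −174 + 10 log₁₀(B) + NF + SNR_min
= −174 + 70.41 + 11.5 + 23.2
= −68.89 dBm → −68.9 dBm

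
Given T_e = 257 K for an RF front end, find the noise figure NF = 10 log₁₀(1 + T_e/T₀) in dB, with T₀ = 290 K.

F = 1 + T_e/T₀ = 1 + 257/290 = 1.88621
NF = 10 log₁₀(1.88621) = 2.76 dB

2.76 dB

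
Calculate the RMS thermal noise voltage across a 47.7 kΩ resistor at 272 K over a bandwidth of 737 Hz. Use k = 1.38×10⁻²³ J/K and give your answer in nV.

V_n = √(4kTRB)
4kTRB = 4 × 1.38×10⁻²³ × 272 × 4.77×10⁴ × 7.37×10² = 5.28×10⁻¹³ V²
V_n = √(5.28×10⁻¹³) = 7.27×10⁻⁷ V = 727 nV

727 nV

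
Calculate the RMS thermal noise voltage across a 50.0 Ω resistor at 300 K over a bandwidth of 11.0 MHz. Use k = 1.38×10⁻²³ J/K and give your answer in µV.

3.02 µV

V_n = √(4kTRB)
4kTRB = 4 × 1.38×10⁻²³ × 300 × 5.00×10¹ × 1.10×10⁷ = 9.11×10⁻¹² V²
V_n = √(9.11×10⁻¹²) = 3.02×10⁻⁶ V = 3.02 µV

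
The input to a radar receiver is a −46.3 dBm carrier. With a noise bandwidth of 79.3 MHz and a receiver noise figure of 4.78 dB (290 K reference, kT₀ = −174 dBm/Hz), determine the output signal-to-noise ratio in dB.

43.9 dB

Noise floor: N = −174 + 10 log₁₀(B) + NF
10 log₁₀(7.93×10⁷) = 78.99 dB
N = −174 + 78.99 + 4.78 = −90.23 dBm
SNR = P_sig − N = −46.3 − (−90.23) = 43.93 dB → 43.9 dB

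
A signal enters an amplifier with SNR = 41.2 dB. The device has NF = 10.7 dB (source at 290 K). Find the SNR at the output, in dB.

By definition F = SNR_in/SNR_out, so in dB: SNR_out = SNR_in − NF
SNR_out = 41.2 − 10.7 = 30.5 dB

30.5 dB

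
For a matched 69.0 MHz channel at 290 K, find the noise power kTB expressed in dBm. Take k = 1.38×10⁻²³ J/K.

−95.6 dBm

P_n = kTB = 1.38×10⁻²³ × 290 × 6.90×10⁷ = 2.76×10⁻¹³ W
In dBm: 10 log₁₀(2.76×10⁻¹³ / 10⁻³) = −95.6 dBm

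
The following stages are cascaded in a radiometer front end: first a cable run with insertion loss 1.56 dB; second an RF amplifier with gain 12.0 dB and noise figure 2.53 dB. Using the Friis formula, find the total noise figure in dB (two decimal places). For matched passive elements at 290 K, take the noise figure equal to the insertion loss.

4.09 dB

Convert to linear (a loss of L dB is a gain of −L dB): F_i = 10^(NF_i/10), G_i = 10^(G_i,dB/10)
  Stage 1: F_1 = 10^(1.56/10) = 1.432, G_1 = 10^(−1.56/10) = 0.6982
  Stage 2: F_2 = 10^(2.53/10) = 1.791, G_2 = 10^(12.0/10) = 15.85
Friis cascade:
  F = 1.432 + (1.791 − 1)/0.6982 = 2.564
NF = 10 log₁₀(2.564) = 4.09 dB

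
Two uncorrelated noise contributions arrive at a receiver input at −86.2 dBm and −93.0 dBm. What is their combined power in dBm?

Convert to linear, add, convert back:
P₁ = 2.40×10⁻¹² W, P₂ = 5.01×10⁻¹³ W
P_tot = 2.90×10⁻¹² W → 10 log₁₀(P_tot / 10⁻³) = −85.4 dBm

−85.4 dBm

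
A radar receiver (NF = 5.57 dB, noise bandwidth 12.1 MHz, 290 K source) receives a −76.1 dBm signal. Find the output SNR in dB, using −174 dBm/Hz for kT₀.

21.5 dB

Noise floor: N = −174 + 10 log₁₀(B) + NF
10 log₁₀(1.21×10⁷) = 70.83 dB
N = −174 + 70.83 + 5.57 = −97.60 dBm
SNR = P_sig − N = −76.1 − (−97.60) = 21.50 dB → 21.5 dB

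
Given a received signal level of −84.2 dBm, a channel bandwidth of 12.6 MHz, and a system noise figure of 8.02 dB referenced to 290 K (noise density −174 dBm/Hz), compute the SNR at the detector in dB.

10.8 dB

Noise floor: N = −174 + 10 log₁₀(B) + NF
10 log₁₀(1.26×10⁷) = 71 dB
N = −174 + 71 + 8.02 = −94.98 dBm
SNR = P_sig − N = −84.2 − (−94.98) = 10.78 dB → 10.8 dB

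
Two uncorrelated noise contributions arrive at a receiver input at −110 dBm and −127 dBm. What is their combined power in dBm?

−109.9 dBm

Convert to linear, add, convert back:
P₁ = 1.00×10⁻¹⁴ W, P₂ = 2.00×10⁻¹⁶ W
P_tot = 1.02×10⁻¹⁴ W → 10 log₁₀(P_tot / 10⁻³) = −109.9 dBm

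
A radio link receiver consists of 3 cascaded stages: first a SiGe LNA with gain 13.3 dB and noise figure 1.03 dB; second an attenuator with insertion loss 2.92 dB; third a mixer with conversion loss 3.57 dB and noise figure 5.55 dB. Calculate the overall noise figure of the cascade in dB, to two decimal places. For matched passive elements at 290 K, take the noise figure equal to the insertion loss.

1.90 dB

Convert to linear (a loss of L dB is a gain of −L dB): F_i = 10^(NF_i/10), G_i = 10^(G_i,dB/10)
  Stage 1: F_1 = 10^(1.03/10) = 1.268, G_1 = 10^(13.3/10) = 21.38
  Stage 2: F_2 = 10^(2.92/10) = 1.959, G_2 = 10^(−2.92/10) = 0.5105
  Stage 3: F_3 = 10^(5.55/10) = 3.589, G_3 = 10^(−3.57/10) = 0.4395
Friis cascade:
  F = 1.268 + (1.959 − 1)/21.38 + (3.589 − 1)/10.91 = 1.550
NF = 10 log₁₀(1.550) = 1.90 dB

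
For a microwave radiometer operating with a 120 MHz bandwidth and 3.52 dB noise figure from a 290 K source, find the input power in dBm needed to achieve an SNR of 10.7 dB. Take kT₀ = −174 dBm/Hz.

Sensitivity = −174 + 10 log₁₀(B) + NF + SNR_min
= −174 + 80.79 + 3.52 + 10.7
= −78.99 dBm → −79.0 dBm

−79.0 dBm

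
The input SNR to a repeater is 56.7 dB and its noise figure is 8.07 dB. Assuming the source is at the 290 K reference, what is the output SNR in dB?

By definition F = SNR_in/SNR_out, so in dB: SNR_out = SNR_in − NF
SNR_out = 56.7 − 8.07 = 48.63 dB

48.63 dB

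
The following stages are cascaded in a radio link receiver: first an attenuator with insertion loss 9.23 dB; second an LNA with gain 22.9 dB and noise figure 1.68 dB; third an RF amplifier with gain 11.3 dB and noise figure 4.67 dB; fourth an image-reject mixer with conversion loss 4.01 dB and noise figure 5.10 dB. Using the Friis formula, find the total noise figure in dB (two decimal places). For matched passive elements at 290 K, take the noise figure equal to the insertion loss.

10.94 dB

Convert to linear (a loss of L dB is a gain of −L dB): F_i = 10^(NF_i/10), G_i = 10^(G_i,dB/10)
  Stage 1: F_1 = 10^(9.23/10) = 8.375, G_1 = 10^(−9.23/10) = 0.1194
  Stage 2: F_2 = 10^(1.68/10) = 1.472, G_2 = 10^(22.9/10) = 195.0
  Stage 3: F_3 = 10^(4.67/10) = 2.931, G_3 = 10^(11.3/10) = 13.49
  Stage 4: F_4 = 10^(5.10/10) = 3.236, G_4 = 10^(−4.01/10) = 0.3972
Friis cascade:
  F = 8.375 + (1.472 − 1)/0.1194 + (2.931 − 1)/23.28 + (3.236 − 1)/314.1 = 12.42
NF = 10 log₁₀(12.42) = 10.94 dB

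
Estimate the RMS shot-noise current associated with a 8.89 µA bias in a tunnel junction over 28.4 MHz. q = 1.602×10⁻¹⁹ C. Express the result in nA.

I_n = √(2qI·B)
2qI·B = 2 × 1.602×10⁻¹⁹ × 8.89×10⁻⁶ × 2.84×10⁷ = 8.09×10⁻¹⁷ A²
I_n = √(8.09×10⁻¹⁷) = 8.99×10⁻⁹ A = 8.99 nA

8.99 nA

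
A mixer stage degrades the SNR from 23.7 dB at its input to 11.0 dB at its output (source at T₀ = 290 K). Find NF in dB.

12.7 dB

NF (dB) = SNR_in(dB) − SNR_out(dB) when the source is at T₀
NF = 23.7 − 11.0 = 12.7 dB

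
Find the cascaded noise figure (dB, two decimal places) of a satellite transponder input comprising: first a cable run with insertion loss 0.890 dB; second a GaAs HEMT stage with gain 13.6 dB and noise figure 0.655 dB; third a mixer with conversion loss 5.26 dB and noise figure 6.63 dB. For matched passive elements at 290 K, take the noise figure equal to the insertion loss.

Convert to linear (a loss of L dB is a gain of −L dB): F_i = 10^(NF_i/10), G_i = 10^(G_i,dB/10)
  Stage 1: F_1 = 10^(0.890/10) = 1.227, G_1 = 10^(−0.890/10) = 0.8147
  Stage 2: F_2 = 10^(0.655/10) = 1.163, G_2 = 10^(13.6/10) = 22.91
  Stage 3: F_3 = 10^(6.63/10) = 4.603, G_3 = 10^(−5.26/10) = 0.2979
Friis cascade:
  F = 1.227 + (1.163 − 1)/0.8147 + (4.603 − 1)/18.66 = 1.620
NF = 10 log₁₀(1.620) = 2.10 dB

2.10 dB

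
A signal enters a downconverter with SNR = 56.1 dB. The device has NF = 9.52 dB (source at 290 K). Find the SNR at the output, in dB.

By definition F = SNR_in/SNR_out, so in dB: SNR_out = SNR_in − NF
SNR_out = 56.1 − 9.52 = 46.58 dB

46.58 dB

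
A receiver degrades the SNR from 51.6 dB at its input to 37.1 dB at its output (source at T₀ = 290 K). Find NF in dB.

14.5 dB

NF (dB) = SNR_in(dB) − SNR_out(dB) when the source is at T₀
NF = 51.6 − 37.1 = 14.5 dB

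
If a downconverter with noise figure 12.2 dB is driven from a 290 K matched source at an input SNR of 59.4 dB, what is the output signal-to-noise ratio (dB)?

47.2 dB

By definition F = SNR_in/SNR_out, so in dB: SNR_out = SNR_in − NF
SNR_out = 59.4 − 12.2 = 47.2 dB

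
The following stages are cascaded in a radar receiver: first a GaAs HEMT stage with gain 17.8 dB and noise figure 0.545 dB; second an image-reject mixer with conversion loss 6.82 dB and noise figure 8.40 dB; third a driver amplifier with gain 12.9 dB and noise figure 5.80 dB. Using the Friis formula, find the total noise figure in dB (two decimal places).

1.63 dB

Convert to linear (a loss of L dB is a gain of −L dB): F_i = 10^(NF_i/10), G_i = 10^(G_i,dB/10)
  Stage 1: F_1 = 10^(0.545/10) = 1.134, G_1 = 10^(17.8/10) = 60.26
  Stage 2: F_2 = 10^(8.40/10) = 6.918, G_2 = 10^(−6.82/10) = 0.2080
  Stage 3: F_3 = 10^(5.80/10) = 3.802, G_3 = 10^(12.9/10) = 19.50
Friis cascade:
  F = 1.134 + (6.918 − 1)/60.26 + (3.802 − 1)/12.53 = 1.456
NF = 10 log₁₀(1.456) = 1.63 dB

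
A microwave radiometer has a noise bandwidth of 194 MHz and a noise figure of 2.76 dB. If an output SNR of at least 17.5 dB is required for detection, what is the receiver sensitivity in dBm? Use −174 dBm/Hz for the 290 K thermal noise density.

Sensitivity = −174 + 10 log₁₀(B) + NF + SNR_min
= −174 + 82.88 + 2.76 + 17.5
= −70.86 dBm → −70.9 dBm

−70.9 dBm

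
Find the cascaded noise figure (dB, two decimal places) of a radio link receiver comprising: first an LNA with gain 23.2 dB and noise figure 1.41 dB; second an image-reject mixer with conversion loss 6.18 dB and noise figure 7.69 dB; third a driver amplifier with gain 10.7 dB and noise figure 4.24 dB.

Convert to linear (a loss of L dB is a gain of −L dB): F_i = 10^(NF_i/10), G_i = 10^(G_i,dB/10)
  Stage 1: F_1 = 10^(1.41/10) = 1.384, G_1 = 10^(23.2/10) = 208.9
  Stage 2: F_2 = 10^(7.69/10) = 5.875, G_2 = 10^(−6.18/10) = 0.2410
  Stage 3: F_3 = 10^(4.24/10) = 2.655, G_3 = 10^(10.7/10) = 11.75
Friis cascade:
  F = 1.384 + (5.875 − 1)/208.9 + (2.655 − 1)/50.35 = 1.440
NF = 10 log₁₀(1.440) = 1.58 dB

1.58 dB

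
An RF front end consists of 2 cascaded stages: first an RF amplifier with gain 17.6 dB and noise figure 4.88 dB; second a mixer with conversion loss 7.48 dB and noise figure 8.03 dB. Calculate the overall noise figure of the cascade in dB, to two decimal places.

Convert to linear (a loss of L dB is a gain of −L dB): F_i = 10^(NF_i/10), G_i = 10^(G_i,dB/10)
  Stage 1: F_1 = 10^(4.88/10) = 3.076, G_1 = 10^(17.6/10) = 57.54
  Stage 2: F_2 = 10^(8.03/10) = 6.353, G_2 = 10^(−7.48/10) = 0.1786
Friis cascade:
  F = 3.076 + (6.353 − 1)/57.54 = 3.169
NF = 10 log₁₀(3.169) = 5.01 dB

5.01 dB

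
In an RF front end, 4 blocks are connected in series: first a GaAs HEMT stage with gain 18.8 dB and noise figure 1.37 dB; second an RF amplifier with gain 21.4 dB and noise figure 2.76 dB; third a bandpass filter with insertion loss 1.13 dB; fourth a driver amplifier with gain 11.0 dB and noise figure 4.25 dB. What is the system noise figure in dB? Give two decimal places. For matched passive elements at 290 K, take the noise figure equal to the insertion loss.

Convert to linear (a loss of L dB is a gain of −L dB): F_i = 10^(NF_i/10), G_i = 10^(G_i,dB/10)
  Stage 1: F_1 = 10^(1.37/10) = 1.371, G_1 = 10^(18.8/10) = 75.86
  Stage 2: F_2 = 10^(2.76/10) = 1.888, G_2 = 10^(21.4/10) = 138.0
  Stage 3: F_3 = 10^(1.13/10) = 1.297, G_3 = 10^(−1.13/10) = 0.7709
  Stage 4: F_4 = 10^(4.25/10) = 2.661, G_4 = 10^(11.0/10) = 12.59
Friis cascade:
  F = 1.371 + (1.888 − 1)/75.86 + (1.297 − 1)/1.047×10⁴ + (2.661 − 1)/8072 = 1.383
NF = 10 log₁₀(1.383) = 1.41 dB

1.41 dB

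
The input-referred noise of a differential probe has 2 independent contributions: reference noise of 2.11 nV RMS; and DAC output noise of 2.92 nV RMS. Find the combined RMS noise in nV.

3.60 nV

Uncorrelated sources add in power (mean-square): V_tot = √(ΣV_i²)
V_tot = √[(2.11×10⁻⁹)² + (2.92×10⁻⁹)²] = 3.60×10⁻⁹ V = 3.60 nV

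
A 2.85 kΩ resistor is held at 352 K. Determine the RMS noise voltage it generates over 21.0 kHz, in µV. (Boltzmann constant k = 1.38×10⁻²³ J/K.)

1.08 µV

V_n = √(4kTRB)
4kTRB = 4 × 1.38×10⁻²³ × 352 × 2.85×10³ × 2.10×10⁴ = 1.16×10⁻¹² V²
V_n = √(1.16×10⁻¹²) = 1.08×10⁻⁶ V = 1.08 µV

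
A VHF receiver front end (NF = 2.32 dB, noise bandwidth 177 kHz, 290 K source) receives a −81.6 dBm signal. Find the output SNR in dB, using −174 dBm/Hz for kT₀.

Noise floor: N = −174 + 10 log₁₀(B) + NF
10 log₁₀(1.77×10⁵) = 52.48 dB
N = −174 + 52.48 + 2.32 = −119.20 dBm
SNR = P_sig − N = −81.6 − (−119.20) = 37.60 dB → 37.6 dB

37.6 dB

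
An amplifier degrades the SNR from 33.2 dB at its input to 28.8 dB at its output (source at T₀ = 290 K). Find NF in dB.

NF (dB) = SNR_in(dB) − SNR_out(dB) when the source is at T₀
NF = 33.2 − 28.8 = 4.4 dB

4.4 dB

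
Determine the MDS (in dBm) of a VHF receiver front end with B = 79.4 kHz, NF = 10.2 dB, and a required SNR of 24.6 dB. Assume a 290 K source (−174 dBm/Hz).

−90.2 dBm

Sensitivity = −174 + 10 log₁₀(B) + NF + SNR_min
= −174 + 49 + 10.2 + 24.6
= −90.2 dBm → −90.2 dBm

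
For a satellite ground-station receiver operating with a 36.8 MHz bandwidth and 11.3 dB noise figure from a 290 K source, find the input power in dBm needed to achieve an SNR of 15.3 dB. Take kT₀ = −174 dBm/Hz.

Sensitivity = −174 + 10 log₁₀(B) + NF + SNR_min
= −174 + 75.66 + 11.3 + 15.3
= −71.74 dBm → −71.7 dBm

−71.7 dBm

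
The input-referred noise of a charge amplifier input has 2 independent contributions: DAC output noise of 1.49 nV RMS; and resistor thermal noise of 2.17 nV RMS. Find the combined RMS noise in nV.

Uncorrelated sources add in power (mean-square): V_tot = √(ΣV_i²)
V_tot = √[(1.49×10⁻⁹)² + (2.17×10⁻⁹)²] = 2.63×10⁻⁹ V = 2.63 nV

2.63 nV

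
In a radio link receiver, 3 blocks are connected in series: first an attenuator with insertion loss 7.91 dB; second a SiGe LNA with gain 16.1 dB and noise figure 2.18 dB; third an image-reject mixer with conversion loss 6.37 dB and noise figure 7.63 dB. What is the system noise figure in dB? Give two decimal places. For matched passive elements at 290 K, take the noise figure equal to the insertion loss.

Convert to linear (a loss of L dB is a gain of −L dB): F_i = 10^(NF_i/10), G_i = 10^(G_i,dB/10)
  Stage 1: F_1 = 10^(7.91/10) = 6.180, G_1 = 10^(−7.91/10) = 0.1618
  Stage 2: F_2 = 10^(2.18/10) = 1.652, G_2 = 10^(16.1/10) = 40.74
  Stage 3: F_3 = 10^(7.63/10) = 5.794, G_3 = 10^(−6.37/10) = 0.2307
Friis cascade:
  F = 6.180 + (1.652 − 1)/0.1618 + (5.794 − 1)/6.592 = 10.94
NF = 10 log₁₀(10.94) = 10.39 dB

10.39 dB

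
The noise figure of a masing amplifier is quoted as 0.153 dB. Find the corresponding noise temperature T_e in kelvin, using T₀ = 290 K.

10.4 K

F = 10^(0.153/10) = 1.03586
T_e = (F − 1)·T₀ = (1.03586 − 1) × 290 = 10.4 K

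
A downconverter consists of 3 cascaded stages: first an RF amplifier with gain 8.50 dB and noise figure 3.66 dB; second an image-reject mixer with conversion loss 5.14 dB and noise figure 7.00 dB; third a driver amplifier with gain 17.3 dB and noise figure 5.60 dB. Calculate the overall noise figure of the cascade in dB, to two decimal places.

Convert to linear (a loss of L dB is a gain of −L dB): F_i = 10^(NF_i/10), G_i = 10^(G_i,dB/10)
  Stage 1: F_1 = 10^(3.66/10) = 2.323, G_1 = 10^(8.50/10) = 7.079
  Stage 2: F_2 = 10^(7.00/10) = 5.012, G_2 = 10^(−5.14/10) = 0.3062
  Stage 3: F_3 = 10^(5.60/10) = 3.631, G_3 = 10^(17.3/10) = 53.70
Friis cascade:
  F = 2.323 + (5.012 − 1)/7.079 + (3.631 − 1)/2.168 = 4.103
NF = 10 log₁₀(4.103) = 6.13 dB

6.13 dB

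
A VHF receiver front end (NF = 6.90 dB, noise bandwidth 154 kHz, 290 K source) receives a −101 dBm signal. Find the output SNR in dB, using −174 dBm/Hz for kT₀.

Noise floor: N = −174 + 10 log₁₀(B) + NF
10 log₁₀(1.54×10⁵) = 51.88 dB
N = −174 + 51.88 + 6.90 = −115.22 dBm
SNR = P_sig − N = −101 − (−115.22) = 14.22 dB → 14.2 dB

14.2 dB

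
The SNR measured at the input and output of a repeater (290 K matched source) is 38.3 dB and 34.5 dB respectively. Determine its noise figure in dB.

NF (dB) = SNR_in(dB) − SNR_out(dB) when the source is at T₀
NF = 38.3 − 34.5 = 3.8 dB

3.8 dB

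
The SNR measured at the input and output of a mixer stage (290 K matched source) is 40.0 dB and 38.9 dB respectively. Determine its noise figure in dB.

NF (dB) = SNR_in(dB) − SNR_out(dB) when the source is at T₀
NF = 40.0 − 38.9 = 1.1 dB

1.1 dB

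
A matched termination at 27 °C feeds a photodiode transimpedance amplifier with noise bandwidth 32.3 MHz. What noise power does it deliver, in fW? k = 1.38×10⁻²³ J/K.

T = 27 °C + 273.15 = 300.15 K
P_n = kTB = 1.38×10⁻²³ × 300.15 × 3.23×10⁷ = 1.34×10⁻¹³ W = 134 fW

134 fW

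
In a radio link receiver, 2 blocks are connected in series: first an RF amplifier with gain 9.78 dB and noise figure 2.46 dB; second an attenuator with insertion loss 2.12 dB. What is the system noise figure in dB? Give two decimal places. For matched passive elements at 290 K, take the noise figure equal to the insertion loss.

Convert to linear (a loss of L dB is a gain of −L dB): F_i = 10^(NF_i/10), G_i = 10^(G_i,dB/10)
  Stage 1: F_1 = 10^(2.46/10) = 1.762, G_1 = 10^(9.78/10) = 9.506
  Stage 2: F_2 = 10^(2.12/10) = 1.629, G_2 = 10^(−2.12/10) = 0.6138
Friis cascade:
  F = 1.762 + (1.629 − 1)/9.506 = 1.828
NF = 10 log₁₀(1.828) = 2.62 dB

2.62 dB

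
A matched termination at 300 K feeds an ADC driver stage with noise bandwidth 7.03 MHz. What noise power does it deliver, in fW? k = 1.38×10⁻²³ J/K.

29.1 fW

P_n = kTB = 1.38×10⁻²³ × 300 × 7.03×10⁶ = 2.91×10⁻¹⁴ W = 29.1 fW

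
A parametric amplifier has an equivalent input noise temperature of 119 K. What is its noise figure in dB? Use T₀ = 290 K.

F = 1 + T_e/T₀ = 1 + 119/290 = 1.41034
NF = 10 log₁₀(1.41034) = 1.49 dB

1.49 dB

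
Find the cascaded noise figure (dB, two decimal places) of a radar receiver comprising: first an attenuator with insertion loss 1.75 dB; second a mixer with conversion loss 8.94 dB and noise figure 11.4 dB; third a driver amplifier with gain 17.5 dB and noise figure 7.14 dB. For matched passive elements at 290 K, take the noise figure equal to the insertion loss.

Convert to linear (a loss of L dB is a gain of −L dB): F_i = 10^(NF_i/10), G_i = 10^(G_i,dB/10)
  Stage 1: F_1 = 10^(1.75/10) = 1.496, G_1 = 10^(−1.75/10) = 0.6683
  Stage 2: F_2 = 10^(11.4/10) = 13.80, G_2 = 10^(−8.94/10) = 0.1276
  Stage 3: F_3 = 10^(7.14/10) = 5.176, G_3 = 10^(17.5/10) = 56.23
Friis cascade:
  F = 1.496 + (13.80 − 1)/0.6683 + (5.176 − 1)/0.08531 = 69.61
NF = 10 log₁₀(69.61) = 18.43 dB

18.43 dB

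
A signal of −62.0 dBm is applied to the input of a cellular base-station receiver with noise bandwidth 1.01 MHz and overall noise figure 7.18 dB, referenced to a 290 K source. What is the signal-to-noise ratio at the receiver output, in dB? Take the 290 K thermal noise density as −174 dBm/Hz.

44.8 dB

Noise floor: N = −174 + 10 log₁₀(B) + NF
10 log₁₀(1.01×10⁶) = 60.04 dB
N = −174 + 60.04 + 7.18 = −106.78 dBm
SNR = P_sig − N = −62.0 − (−106.78) = 44.78 dB → 44.8 dB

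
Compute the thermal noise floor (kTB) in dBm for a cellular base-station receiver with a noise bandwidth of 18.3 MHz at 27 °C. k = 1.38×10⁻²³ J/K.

T = 27 °C + 273.15 = 300.15 K
P_n = kTB = 1.38×10⁻²³ × 300.15 × 1.83×10⁷ = 7.58×10⁻¹⁴ W
In dBm: 10 log₁₀(7.58×10⁻¹⁴ / 10⁻³) = −101.2 dBm

−101.2 dBm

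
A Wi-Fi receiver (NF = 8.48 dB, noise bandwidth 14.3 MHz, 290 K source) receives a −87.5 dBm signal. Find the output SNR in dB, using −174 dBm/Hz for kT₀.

Noise floor: N = −174 + 10 log₁₀(B) + NF
10 log₁₀(1.43×10⁷) = 71.55 dB
N = −174 + 71.55 + 8.48 = −93.97 dBm
SNR = P_sig − N = −87.5 − (−93.97) = 6.47 dB → 6.5 dB

6.5 dB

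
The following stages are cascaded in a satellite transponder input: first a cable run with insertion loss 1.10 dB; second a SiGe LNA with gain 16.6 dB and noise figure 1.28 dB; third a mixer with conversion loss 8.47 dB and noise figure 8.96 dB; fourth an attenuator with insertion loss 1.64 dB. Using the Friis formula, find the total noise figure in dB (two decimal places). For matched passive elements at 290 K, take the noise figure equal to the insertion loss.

Convert to linear (a loss of L dB is a gain of −L dB): F_i = 10^(NF_i/10), G_i = 10^(G_i,dB/10)
  Stage 1: F_1 = 10^(1.10/10) = 1.288, G_1 = 10^(−1.10/10) = 0.7762
  Stage 2: F_2 = 10^(1.28/10) = 1.343, G_2 = 10^(16.6/10) = 45.71
  Stage 3: F_3 = 10^(8.96/10) = 7.870, G_3 = 10^(−8.47/10) = 0.1422
  Stage 4: F_4 = 10^(1.64/10) = 1.459, G_4 = 10^(−1.64/10) = 0.6855
Friis cascade:
  F = 1.288 + (1.343 − 1)/0.7762 + (7.870 − 1)/35.48 + (1.459 − 1)/5.047 = 2.014
NF = 10 log₁₀(2.014) = 3.04 dB

3.04 dB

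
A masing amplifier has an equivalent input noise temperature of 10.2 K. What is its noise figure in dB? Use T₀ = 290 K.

0.150 dB

F = 1 + T_e/T₀ = 1 + 10.2/290 = 1.03517
NF = 10 log₁₀(1.03517) = 0.150 dB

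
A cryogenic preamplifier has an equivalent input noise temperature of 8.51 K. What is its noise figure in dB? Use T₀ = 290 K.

0.126 dB

F = 1 + T_e/T₀ = 1 + 8.51/290 = 1.02934
NF = 10 log₁₀(1.02934) = 0.126 dB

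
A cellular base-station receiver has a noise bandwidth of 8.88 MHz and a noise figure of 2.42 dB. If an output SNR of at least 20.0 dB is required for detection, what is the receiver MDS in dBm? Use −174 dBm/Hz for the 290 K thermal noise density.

Sensitivity = −174 + 10 log₁₀(B) + NF + SNR_min
= −174 + 69.48 + 2.42 + 20.0
= −82.10 dBm → −82.1 dBm

−82.1 dBm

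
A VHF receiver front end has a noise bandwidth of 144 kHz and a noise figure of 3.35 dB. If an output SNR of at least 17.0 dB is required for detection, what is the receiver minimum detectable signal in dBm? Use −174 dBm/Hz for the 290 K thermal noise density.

−102.1 dBm

Sensitivity = −174 + 10 log₁₀(B) + NF + SNR_min
= −174 + 51.58 + 3.35 + 17.0
= −102.07 dBm → −102.1 dBm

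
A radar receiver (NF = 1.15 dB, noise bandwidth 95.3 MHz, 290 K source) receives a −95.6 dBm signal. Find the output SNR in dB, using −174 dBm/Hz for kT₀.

Noise floor: N = −174 + 10 log₁₀(B) + NF
10 log₁₀(9.53×10⁷) = 79.79 dB
N = −174 + 79.79 + 1.15 = −93.06 dBm
SNR = P_sig − N = −95.6 − (−93.06) = −2.54 dB → −2.5 dB

−2.5 dB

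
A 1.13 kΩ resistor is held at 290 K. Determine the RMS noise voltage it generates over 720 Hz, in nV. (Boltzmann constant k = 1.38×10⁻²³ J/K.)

V_n = √(4kTRB)
4kTRB = 4 × 1.38×10⁻²³ × 290 × 1.13×10³ × 7.20×10² = 1.30×10⁻¹⁴ V²
V_n = √(1.30×10⁻¹⁴) = 1.14×10⁻⁷ V = 114 nV

114 nV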